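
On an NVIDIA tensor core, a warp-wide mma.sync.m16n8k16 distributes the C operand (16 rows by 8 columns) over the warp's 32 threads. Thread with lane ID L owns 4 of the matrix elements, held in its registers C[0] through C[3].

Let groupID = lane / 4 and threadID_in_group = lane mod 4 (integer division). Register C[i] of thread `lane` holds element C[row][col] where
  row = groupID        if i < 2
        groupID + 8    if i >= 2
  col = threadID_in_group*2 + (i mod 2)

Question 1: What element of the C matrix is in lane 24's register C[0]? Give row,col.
24: g=6,t=0
[0] (6+0,0*2+0) = (6,0)

6,0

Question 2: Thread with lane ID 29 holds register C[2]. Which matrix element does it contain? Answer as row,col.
15,2

L=29->gid=29>>2=7, tid=29&3=1
[2]->row 7+8=15  col 1·2+0=2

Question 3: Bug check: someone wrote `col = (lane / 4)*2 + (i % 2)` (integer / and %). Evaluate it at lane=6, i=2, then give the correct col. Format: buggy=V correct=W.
buggy=2 correct=4

`(lane / 4)*2 + (i % 2)`[6,2]⇒2
6: gr=1,th=2
[2] (1+8,2*2+0) = (9,4)
col: 2 vs 4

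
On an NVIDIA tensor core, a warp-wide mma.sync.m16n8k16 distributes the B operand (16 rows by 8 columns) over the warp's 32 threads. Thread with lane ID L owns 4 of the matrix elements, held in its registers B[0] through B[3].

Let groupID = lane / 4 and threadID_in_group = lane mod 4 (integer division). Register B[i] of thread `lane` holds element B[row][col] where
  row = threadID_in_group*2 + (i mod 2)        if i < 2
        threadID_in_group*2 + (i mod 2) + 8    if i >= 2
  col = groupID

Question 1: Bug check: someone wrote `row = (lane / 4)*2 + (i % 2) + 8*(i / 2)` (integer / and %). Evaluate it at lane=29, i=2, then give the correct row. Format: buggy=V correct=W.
`(lane / 4)*2 + (i % 2) + 8*(i / 2)`[29,2]->22
lane 29: gid=7 (29/4), tid=1 (29%4)
i=2: r=1*2+0+8=10, c=gid=7
row: 22 vs 10

buggy=22 correct=10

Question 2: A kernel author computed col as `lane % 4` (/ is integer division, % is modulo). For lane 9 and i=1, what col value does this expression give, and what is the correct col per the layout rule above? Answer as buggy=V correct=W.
`lane % 4`[9,1]->1
L=9->g=9>>2=2, t=9&3=1
[1]->row 1·2+1+0=3  col g=2
col: 1 vs 2

buggy=1 correct=2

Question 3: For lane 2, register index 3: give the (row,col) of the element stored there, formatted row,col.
13,0

2: G=0,T=2
[3] (2*2+1+8,0) = (13,0)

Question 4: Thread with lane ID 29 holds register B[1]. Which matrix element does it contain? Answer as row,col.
lane 29: grp=7 (29/4), tig=1 (29%4)
i=1: r=1*2+1+0=3, c=grp=7

3,7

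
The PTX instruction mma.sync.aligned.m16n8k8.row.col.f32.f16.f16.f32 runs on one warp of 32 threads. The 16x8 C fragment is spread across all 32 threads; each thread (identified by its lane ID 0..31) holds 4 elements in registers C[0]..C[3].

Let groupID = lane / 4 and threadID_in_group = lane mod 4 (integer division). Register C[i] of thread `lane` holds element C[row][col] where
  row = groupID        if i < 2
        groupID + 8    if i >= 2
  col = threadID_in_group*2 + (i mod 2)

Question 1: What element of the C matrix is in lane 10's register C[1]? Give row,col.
lane 10=>10/4=2, 10 mod 4=2
i=1  r:2+0=>2  c:2·2+1=>5

2,5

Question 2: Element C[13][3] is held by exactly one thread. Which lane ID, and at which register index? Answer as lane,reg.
r:13=>grp=5,rB=1  c:3=>tig=1,lo=1
L=5*4+1=21  i=1*2+1=3

21,3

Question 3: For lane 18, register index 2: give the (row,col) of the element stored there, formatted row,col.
12,4

18: g=4,t=2
[2] (4+8,2*2+0) = (12,4)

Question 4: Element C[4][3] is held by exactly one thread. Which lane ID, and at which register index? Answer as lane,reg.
r:4=>grp=4,rB=0  c:3=>tig=1,lo=1
L=4*4+1=17  i=0*2+1=1

17,1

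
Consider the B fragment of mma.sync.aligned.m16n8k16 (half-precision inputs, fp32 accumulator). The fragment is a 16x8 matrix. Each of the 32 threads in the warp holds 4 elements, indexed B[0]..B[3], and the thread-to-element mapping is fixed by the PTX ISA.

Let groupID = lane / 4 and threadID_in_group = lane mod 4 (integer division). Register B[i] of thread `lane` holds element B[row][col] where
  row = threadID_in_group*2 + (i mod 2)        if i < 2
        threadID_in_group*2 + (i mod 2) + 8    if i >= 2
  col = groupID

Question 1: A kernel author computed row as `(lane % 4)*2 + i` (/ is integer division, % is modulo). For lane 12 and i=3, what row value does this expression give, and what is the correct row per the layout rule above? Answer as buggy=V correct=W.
`(lane % 4)*2 + i`[12,3]⇒3
lane 12⇒12/4=3, 12 mod 4=0
i=3  r:2·0+1+8⇒9  c:3
row: 3 vs 9

buggy=3 correct=9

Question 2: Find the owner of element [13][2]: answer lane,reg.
10,3

c=2->g=2  r=13->rb=1,t=2,b0=1
L=2*4+2=10  i=1*2+1=3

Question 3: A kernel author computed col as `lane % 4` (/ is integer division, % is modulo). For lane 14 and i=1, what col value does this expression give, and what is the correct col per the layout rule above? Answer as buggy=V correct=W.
`lane % 4`[14,1]→2
14: G=3,T=2
[1] (2*2+1+0,3) = (5,3)
col: 2 vs 3

buggy=2 correct=3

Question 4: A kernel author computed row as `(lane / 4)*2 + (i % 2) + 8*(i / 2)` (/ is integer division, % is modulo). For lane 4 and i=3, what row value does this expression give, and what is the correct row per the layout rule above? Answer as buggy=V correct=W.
`(lane / 4)*2 + (i % 2) + 8*(i / 2)`[4,3]⇒11
4: gr=1,th=0
[3] (0*2+1+8,1) = (9,1)
row: 11 vs 9

buggy=11 correct=9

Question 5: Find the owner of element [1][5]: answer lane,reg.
20,1

c:5=>grp=5  r:1=>rB=0,tig=0,lo=1
L=5*4+0=20  i=0*2+1=1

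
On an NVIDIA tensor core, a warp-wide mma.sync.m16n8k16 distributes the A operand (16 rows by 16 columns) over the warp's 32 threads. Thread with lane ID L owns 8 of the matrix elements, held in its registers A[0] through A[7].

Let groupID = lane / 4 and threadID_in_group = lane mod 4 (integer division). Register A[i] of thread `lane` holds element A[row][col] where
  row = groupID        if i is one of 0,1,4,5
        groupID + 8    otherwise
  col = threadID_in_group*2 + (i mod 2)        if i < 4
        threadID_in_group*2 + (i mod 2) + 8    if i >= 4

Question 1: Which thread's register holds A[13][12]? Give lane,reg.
r=13→G=5,rhi=1  c=12→chi=1,T=2,p=0
L=5*4+2=22  i=1*4+1*2+0=6

22,6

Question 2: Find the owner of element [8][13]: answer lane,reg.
r=8→G=0,rhi=1  c=13→chi=1,T=2,p=1
L=0*4+2=2  i=1*4+1*2+1=7

2,7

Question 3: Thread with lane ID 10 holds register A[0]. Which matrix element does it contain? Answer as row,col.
L=10->g=10>>2=2, t=10&3=2
[0]->row 2+0=2  col 2·2+0+0=4

2,4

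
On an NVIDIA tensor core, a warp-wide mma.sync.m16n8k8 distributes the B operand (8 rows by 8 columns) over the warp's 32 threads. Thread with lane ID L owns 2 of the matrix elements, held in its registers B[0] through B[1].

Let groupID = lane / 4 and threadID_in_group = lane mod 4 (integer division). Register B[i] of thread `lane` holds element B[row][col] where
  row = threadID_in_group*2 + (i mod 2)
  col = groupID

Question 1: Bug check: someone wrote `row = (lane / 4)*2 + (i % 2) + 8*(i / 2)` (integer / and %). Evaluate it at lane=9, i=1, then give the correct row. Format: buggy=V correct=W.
buggy=5 correct=3

`(lane / 4)*2 + (i % 2) + 8*(i / 2)`[9,1]->5
L=9->g=9>>2=2, t=9&3=1
[1]->row 1·2+1=3  col g=2
row: 5 vs 3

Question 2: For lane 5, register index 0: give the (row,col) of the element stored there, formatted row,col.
lane 5⇒5/4=1, 5 mod 4=1
i=0  r:2·1+0⇒2  c:1

2,1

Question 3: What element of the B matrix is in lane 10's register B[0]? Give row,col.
4,2

lane 10→10/4=2, 10 mod 4=2
i=0  r:2·2+0→4  c:2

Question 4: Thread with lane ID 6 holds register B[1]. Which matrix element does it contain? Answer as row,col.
5,1

6: gid=1,tid=2
[1] (2*2+1,1) = (5,1)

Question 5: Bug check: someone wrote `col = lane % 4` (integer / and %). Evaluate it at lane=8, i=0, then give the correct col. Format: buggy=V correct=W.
buggy=0 correct=2

`lane % 4`[8,0]⇒0
8: gr=2,th=0
[0] (0*2+0,2) = (0,2)
col: 0 vs 2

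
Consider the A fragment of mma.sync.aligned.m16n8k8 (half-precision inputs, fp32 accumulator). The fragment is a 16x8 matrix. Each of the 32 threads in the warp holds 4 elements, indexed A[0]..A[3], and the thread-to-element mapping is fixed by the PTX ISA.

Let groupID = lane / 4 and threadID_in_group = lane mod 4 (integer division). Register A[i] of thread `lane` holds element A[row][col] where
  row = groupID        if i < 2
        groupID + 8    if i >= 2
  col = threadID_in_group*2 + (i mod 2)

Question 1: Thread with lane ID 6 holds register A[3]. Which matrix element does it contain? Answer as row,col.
9,5

L=6->gid=6>>2=1, tid=6&3=2
[3]->row 1+8=9  col 2·2+1=5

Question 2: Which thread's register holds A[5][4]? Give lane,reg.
22,0

r: 5->gid=5,r8=0  c: 4->tid=2,i&1=0
L=5*4+2=22  i=0*2+0=0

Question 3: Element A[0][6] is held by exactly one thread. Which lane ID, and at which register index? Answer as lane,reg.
r:0=>grp=0,rB=0  c:6=>tig=3,lo=0
L=0*4+3=3  i=0*2+0=0

3,0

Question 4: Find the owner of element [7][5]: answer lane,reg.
30,1

r=7→G=7,rhi=0  c=5→T=2,p=1
L=7*4+2=30  i=0*2+1=1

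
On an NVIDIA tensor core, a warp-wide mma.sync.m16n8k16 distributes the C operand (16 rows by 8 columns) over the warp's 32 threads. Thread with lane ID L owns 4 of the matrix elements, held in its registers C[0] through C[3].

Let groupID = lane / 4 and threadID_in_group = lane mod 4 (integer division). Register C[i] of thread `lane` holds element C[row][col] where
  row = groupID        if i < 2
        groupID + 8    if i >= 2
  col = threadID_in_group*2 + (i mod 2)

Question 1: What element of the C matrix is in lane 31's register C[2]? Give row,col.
lane 31⇒31/4=7, 31 mod 4=3
i=2  r:7+8⇒15  c:2·3+0⇒6

15,6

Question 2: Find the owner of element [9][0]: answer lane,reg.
4,2

r=9→G=1,rhi=1  c=0→T=0,p=0
L=1*4+0=4  i=1*2+0=2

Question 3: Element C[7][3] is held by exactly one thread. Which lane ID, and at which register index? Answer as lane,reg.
r: 7->gid=7,r8=0  c: 3->tid=1,i&1=1
L=7*4+1=29  i=0*2+1=1

29,1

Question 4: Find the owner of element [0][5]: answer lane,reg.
2,1

r=0->g=0,rb=0  c=5->t=2,b0=1
L=0*4+2=2  i=0*2+1=1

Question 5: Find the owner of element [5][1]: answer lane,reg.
r=5->g=5,rb=0  c=1->t=0,b0=1
L=5*4+0=20  i=0*2+1=1

20,1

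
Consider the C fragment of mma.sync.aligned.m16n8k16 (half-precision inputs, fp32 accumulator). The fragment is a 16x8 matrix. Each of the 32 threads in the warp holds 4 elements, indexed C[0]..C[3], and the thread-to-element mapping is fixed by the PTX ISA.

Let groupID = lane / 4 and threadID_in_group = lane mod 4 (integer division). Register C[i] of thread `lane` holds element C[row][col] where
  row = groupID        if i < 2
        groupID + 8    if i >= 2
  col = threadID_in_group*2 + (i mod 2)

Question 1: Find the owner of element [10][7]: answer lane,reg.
11,3

r=10⇒gr=2,Rb=1  c=7⇒th=3,odd=1
L=2*4+3=11  i=1*2+1=3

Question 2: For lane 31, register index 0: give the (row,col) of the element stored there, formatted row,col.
7,6

lane 31=>31/4=7, 31 mod 4=3
i=0  r:7+0=>7  c:2·3+0=>6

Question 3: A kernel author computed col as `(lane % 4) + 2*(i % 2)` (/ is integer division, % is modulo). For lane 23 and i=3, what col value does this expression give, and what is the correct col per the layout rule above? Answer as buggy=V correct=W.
buggy=5 correct=7

`(lane % 4) + 2*(i % 2)`[23,3]⇒5
L=23⇒gr=23>>2=5, th=23&3=3
[3]⇒row 5+8=13  col 3·2+1=7
col: 5 vs 7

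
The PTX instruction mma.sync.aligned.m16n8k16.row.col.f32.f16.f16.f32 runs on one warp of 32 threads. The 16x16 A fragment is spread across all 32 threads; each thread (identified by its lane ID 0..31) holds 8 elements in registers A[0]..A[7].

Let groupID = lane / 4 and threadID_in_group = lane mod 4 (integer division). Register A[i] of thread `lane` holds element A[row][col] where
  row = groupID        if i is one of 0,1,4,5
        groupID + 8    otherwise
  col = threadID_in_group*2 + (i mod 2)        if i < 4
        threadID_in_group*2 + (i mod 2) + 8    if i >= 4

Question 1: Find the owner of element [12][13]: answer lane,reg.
r:12=>grp=4,rB=1  c:13=>cB=1,tig=2,lo=1
L=4*4+2=18  i=1*4+1*2+1=7

18,7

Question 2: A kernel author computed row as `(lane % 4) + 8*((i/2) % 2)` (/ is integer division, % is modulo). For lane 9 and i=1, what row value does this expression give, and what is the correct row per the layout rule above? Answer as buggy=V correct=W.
buggy=1 correct=2

`(lane % 4) + 8*((i/2) % 2)`[9,1]->1
lane 9: g=2 (9/4), t=1 (9%4)
i=1: r=2+0=2, c=1*2+1+0=3
row: 1 vs 2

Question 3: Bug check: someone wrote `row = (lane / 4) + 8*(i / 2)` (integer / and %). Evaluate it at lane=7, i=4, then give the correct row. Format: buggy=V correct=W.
buggy=17 correct=1

`(lane / 4) + 8*(i / 2)`[7,4]=>17
L=7=>grp=7>>2=1, tig=7&3=3
[4]=>row 1+0=1  col 3·2+0+8=14
row: 17 vs 1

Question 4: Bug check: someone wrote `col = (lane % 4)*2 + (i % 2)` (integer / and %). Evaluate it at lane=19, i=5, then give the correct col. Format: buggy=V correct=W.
buggy=7 correct=15

`(lane % 4)*2 + (i % 2)`[19,5]⇒7
lane 19⇒19/4=4, 19 mod 4=3
i=5  r:4+0⇒4  c:2·3+1+8⇒15
col: 7 vs 15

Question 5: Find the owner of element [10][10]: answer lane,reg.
9,6

r: 10->gid=2,r8=1  c: 10->c8=1,tid=1,i&1=0
L=2*4+1=9  i=1*4+1*2+0=6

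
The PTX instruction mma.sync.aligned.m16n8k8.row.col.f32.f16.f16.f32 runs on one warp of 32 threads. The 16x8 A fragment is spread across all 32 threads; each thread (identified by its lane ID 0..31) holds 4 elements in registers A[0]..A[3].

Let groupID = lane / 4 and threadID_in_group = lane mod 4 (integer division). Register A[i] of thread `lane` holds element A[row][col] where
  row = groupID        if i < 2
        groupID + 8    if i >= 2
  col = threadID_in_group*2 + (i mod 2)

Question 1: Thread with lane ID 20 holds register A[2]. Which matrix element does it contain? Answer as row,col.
13,0

lane 20: gr=5 (20/4), th=0 (20%4)
i=2: r=5+8=13, c=0*2+0=0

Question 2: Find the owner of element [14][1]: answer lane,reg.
24,3

r: 14->gid=6,r8=1  c: 1->tid=0,i&1=1
L=6*4+0=24  i=1*2+1=3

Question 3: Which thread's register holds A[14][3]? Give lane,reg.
25,3

r=14->g=6,rb=1  c=3->t=1,b0=1
L=6*4+1=25  i=1*2+1=3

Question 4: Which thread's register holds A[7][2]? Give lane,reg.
29,0

r:7=>grp=7,rB=0  c:2=>tig=1,lo=0
L=7*4+1=29  i=0*2+0=0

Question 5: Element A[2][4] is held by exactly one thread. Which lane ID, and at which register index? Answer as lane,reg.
r=2⇒gr=2,Rb=0  c=4⇒th=2,odd=0
L=2*4+2=10  i=0*2+0=0

10,0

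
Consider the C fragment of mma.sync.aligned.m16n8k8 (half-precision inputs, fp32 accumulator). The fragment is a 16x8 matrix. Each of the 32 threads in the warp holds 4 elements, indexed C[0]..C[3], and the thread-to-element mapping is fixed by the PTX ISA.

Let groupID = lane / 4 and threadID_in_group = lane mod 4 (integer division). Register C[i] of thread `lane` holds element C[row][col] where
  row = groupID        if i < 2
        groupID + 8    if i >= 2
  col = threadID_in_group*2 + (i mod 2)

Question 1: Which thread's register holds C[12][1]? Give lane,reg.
r=12→G=4,rhi=1  c=1→T=0,p=1
L=4*4+0=16  i=1*2+1=3

16,3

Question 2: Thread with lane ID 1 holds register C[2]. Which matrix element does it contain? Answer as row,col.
8,2

lane 1: g=0 (1/4), t=1 (1%4)
i=2: r=0+8=8, c=1*2+0=2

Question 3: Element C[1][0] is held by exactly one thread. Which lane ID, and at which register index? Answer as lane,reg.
4,0

r=1->g=1,rb=0  c=0->t=0,b0=0
L=1*4+0=4  i=0*2+0=0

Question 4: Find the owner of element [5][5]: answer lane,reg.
22,1

r: 5->gid=5,r8=0  c: 5->tid=2,i&1=1
L=5*4+2=22  i=0*2+1=1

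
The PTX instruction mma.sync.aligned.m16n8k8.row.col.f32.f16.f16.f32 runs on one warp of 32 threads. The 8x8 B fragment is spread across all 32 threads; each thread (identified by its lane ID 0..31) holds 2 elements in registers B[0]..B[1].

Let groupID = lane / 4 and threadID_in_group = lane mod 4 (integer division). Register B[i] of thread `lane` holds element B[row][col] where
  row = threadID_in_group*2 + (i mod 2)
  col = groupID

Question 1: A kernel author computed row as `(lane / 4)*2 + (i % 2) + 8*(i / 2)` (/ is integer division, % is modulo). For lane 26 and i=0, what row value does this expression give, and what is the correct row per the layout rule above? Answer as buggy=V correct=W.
buggy=12 correct=4

`(lane / 4)*2 + (i % 2) + 8*(i / 2)`[26,0]=>12
lane 26=>26/4=6, 26 mod 4=2
i=0  r:2·2+0=>4  c:6
row: 12 vs 4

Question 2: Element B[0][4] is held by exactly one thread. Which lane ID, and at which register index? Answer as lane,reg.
16,0

c: 4->gid=4  r: 0->tid=0,i&1=0
L=4*4+0=16  i=0=0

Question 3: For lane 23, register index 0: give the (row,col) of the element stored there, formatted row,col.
L=23→G=23>>2=5, T=23&3=3
[0]→row 3·2+0=6  col G=5

6,5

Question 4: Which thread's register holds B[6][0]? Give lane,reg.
c=0⇒gr=0  r=6⇒th=3,odd=0
L=0*4+3=3  i=0=0

3,0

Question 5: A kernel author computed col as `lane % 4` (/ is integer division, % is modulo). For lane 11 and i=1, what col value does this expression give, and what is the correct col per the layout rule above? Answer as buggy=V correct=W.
buggy=3 correct=2

`lane % 4`[11,1]⇒3
lane 11⇒11/4=2, 11 mod 4=3
i=1  r:2·3+1⇒7  c:2
col: 3 vs 2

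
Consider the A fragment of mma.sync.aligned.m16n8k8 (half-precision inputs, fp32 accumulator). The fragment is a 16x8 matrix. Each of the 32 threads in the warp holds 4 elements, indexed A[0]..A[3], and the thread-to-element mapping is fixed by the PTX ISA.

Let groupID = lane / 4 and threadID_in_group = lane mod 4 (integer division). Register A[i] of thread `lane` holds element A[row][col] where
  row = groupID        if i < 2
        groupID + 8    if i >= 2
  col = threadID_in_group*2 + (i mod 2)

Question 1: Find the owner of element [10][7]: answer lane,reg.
r: 10->gid=2,r8=1  c: 7->tid=3,i&1=1
L=2*4+3=11  i=1*2+1=3

11,3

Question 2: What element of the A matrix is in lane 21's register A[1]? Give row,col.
5,3

21: gid=5,tid=1
[1] (5+0,1*2+1) = (5,3)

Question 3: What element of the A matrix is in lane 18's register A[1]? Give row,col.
lane 18: gr=4 (18/4), th=2 (18%4)
i=1: r=4+0=4, c=2*2+1=5

4,5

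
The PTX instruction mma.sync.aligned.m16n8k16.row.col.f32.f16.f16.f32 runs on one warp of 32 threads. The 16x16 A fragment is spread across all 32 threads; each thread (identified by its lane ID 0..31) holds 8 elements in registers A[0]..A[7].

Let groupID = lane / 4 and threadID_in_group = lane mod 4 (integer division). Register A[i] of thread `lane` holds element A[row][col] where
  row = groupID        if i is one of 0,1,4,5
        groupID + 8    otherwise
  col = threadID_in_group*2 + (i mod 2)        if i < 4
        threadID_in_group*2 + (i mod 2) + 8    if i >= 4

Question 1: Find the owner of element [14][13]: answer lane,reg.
r: 14->gid=6,r8=1  c: 13->c8=1,tid=2,i&1=1
L=6*4+2=26  i=1*4+1*2+1=7

26,7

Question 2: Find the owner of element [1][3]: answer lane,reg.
r=1⇒gr=1,Rb=0  c=3⇒Cb=0,th=1,odd=1
L=1*4+1=5  i=0*4+0*2+1=1

5,1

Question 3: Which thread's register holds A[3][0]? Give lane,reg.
r=3→G=3,rhi=0  c=0→chi=0,T=0,p=0
L=3*4+0=12  i=0*4+0*2+0=0

12,0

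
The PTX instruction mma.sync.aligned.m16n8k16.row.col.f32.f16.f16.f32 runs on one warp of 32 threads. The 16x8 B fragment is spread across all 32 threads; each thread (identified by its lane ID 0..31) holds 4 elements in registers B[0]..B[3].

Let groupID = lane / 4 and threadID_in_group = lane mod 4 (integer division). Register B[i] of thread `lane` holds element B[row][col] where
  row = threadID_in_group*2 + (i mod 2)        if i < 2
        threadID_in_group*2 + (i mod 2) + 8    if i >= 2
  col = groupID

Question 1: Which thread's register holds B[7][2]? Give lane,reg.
11,1

c: 2->gid=2  r: 7->r8=0,tid=3,i&1=1
L=2*4+3=11  i=0*2+1=1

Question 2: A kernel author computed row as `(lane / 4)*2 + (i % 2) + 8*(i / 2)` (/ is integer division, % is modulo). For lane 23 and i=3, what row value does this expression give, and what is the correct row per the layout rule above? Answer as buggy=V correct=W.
buggy=19 correct=15

`(lane / 4)*2 + (i % 2) + 8*(i / 2)`[23,3]→19
lane 23→23/4=5, 23 mod 4=3
i=3  r:2·3+1+8→15  c:5
row: 19 vs 15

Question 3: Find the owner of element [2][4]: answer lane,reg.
17,0

c:4=>grp=4  r:2=>rB=0,tig=1,lo=0
L=4*4+1=17  i=0*2+0=0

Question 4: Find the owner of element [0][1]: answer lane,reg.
4,0

c=1⇒gr=1  r=0⇒Rb=0,th=0,odd=0
L=1*4+0=4  i=0*2+0=0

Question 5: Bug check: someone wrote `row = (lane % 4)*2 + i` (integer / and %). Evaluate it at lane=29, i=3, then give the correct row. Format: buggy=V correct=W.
buggy=5 correct=11

`(lane % 4)*2 + i`[29,3]=>5
L=29=>grp=29>>2=7, tig=29&3=1
[3]=>row 1·2+1+8=11  col grp=7
row: 5 vs 11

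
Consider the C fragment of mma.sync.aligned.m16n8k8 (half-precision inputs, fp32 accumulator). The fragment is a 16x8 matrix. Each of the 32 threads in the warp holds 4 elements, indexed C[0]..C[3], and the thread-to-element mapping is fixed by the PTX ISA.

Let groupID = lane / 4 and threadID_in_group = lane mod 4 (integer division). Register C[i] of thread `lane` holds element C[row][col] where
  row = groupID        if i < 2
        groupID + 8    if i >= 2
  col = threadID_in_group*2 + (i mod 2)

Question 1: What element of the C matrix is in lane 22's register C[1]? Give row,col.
5,5

L=22→G=22>>2=5, T=22&3=2
[1]→row 5+0=5  col 2·2+1=5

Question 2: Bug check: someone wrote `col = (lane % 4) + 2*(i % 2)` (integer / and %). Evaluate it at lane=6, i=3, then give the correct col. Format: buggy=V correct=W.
buggy=4 correct=5

`(lane % 4) + 2*(i % 2)`[6,3]->4
lane 6: g=1 (6/4), t=2 (6%4)
i=3: r=1+8=9, c=2*2+1=5
col: 4 vs 5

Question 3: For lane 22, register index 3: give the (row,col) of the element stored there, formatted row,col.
L=22=>grp=22>>2=5, tig=22&3=2
[3]=>row 5+8=13  col 2·2+1=5

13,5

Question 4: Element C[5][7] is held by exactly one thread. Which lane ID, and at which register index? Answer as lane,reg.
23,1

r=5⇒gr=5,Rb=0  c=7⇒th=3,odd=1
L=5*4+3=23  i=0*2+1=1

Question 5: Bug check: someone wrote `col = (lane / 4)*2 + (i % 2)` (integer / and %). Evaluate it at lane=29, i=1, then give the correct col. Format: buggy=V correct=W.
`(lane / 4)*2 + (i % 2)`[29,1]→15
L=29→G=29>>2=7, T=29&3=1
[1]→row 7+0=7  col 1·2+1=3
col: 15 vs 3

buggy=15 correct=3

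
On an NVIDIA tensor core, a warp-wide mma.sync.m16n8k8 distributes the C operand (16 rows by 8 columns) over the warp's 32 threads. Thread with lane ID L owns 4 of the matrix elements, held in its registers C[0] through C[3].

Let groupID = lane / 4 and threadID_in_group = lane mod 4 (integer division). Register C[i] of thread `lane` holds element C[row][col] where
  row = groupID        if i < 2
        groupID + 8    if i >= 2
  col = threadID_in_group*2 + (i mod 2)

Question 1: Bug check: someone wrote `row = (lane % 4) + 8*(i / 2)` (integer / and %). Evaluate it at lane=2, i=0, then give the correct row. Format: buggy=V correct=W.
`(lane % 4) + 8*(i / 2)`[2,0]⇒2
2: gr=0,th=2
[0] (0+0,2*2+0) = (0,4)
row: 2 vs 0

buggy=2 correct=0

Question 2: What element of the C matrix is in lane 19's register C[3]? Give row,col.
L=19⇒gr=19>>2=4, th=19&3=3
[3]⇒row 4+8=12  col 3·2+1=7

12,7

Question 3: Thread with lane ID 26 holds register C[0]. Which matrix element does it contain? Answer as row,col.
6,4

26: g=6,t=2
[0] (6+0,2*2+0) = (6,4)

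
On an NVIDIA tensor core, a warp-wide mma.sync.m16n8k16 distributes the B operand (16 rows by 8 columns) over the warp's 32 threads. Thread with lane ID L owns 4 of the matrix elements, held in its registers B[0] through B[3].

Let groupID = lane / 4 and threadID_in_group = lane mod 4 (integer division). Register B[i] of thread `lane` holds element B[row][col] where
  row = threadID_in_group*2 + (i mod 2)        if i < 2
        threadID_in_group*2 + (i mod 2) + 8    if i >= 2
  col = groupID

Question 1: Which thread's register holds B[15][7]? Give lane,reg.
31,3

c=7→G=7  r=15→rhi=1,T=3,p=1
L=7*4+3=31  i=1*2+1=3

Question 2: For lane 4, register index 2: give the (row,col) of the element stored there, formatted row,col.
8,1

lane 4->4/4=1, 4 mod 4=0
i=2  r:2·0+0+8->8  c:1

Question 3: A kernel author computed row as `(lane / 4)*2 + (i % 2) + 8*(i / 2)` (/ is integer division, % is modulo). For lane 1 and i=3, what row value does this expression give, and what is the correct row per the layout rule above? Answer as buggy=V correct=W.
buggy=9 correct=11

`(lane / 4)*2 + (i % 2) + 8*(i / 2)`[1,3]->9
L=1->g=1>>2=0, t=1&3=1
[3]->row 1·2+1+8=11  col g=0
row: 9 vs 11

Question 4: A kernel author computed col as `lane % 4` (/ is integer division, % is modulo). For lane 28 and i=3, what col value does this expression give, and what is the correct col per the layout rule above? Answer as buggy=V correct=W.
`lane % 4`[28,3]->0
lane 28: gid=7 (28/4), tid=0 (28%4)
i=3: r=0*2+1+8=9, c=gid=7
col: 0 vs 7

buggy=0 correct=7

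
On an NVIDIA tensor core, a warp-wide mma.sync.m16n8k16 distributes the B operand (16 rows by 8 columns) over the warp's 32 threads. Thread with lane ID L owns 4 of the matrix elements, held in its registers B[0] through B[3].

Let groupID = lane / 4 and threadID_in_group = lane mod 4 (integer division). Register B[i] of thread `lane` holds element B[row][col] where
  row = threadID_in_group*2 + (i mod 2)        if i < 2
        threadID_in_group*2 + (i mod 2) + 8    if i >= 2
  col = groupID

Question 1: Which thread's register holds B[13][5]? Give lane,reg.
22,3

c=5⇒gr=5  r=13⇒Rb=1,th=2,odd=1
L=5*4+2=22  i=1*2+1=3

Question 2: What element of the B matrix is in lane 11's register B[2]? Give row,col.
14,2

L=11->gid=11>>2=2, tid=11&3=3
[2]->row 3·2+0+8=14  col gid=2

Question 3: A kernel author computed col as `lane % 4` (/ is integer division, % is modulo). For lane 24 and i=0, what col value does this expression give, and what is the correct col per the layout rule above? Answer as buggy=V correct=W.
`lane % 4`[24,0]→0
24: G=6,T=0
[0] (0*2+0+0,6) = (0,6)
col: 0 vs 6

buggy=0 correct=6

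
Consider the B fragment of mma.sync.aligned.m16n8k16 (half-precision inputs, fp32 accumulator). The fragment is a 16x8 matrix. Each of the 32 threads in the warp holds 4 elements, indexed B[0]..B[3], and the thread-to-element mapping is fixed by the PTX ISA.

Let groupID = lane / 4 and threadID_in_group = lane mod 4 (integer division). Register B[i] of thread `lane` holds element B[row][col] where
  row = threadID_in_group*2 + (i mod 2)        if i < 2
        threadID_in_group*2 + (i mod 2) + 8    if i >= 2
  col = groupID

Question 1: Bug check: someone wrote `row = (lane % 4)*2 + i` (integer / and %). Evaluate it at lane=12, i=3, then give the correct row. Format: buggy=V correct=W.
buggy=3 correct=9

`(lane % 4)*2 + i`[12,3]→3
L=12→G=12>>2=3, T=12&3=0
[3]→row 0·2+1+8=9  col G=3
row: 3 vs 9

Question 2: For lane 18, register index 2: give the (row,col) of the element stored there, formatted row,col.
12,4

L=18->gid=18>>2=4, tid=18&3=2
[2]->row 2·2+0+8=12  col gid=4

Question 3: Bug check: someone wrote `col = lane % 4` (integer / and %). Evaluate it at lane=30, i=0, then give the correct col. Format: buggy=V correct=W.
`lane % 4`[30,0]⇒2
30: gr=7,th=2
[0] (2*2+0+0,7) = (4,7)
col: 2 vs 7

buggy=2 correct=7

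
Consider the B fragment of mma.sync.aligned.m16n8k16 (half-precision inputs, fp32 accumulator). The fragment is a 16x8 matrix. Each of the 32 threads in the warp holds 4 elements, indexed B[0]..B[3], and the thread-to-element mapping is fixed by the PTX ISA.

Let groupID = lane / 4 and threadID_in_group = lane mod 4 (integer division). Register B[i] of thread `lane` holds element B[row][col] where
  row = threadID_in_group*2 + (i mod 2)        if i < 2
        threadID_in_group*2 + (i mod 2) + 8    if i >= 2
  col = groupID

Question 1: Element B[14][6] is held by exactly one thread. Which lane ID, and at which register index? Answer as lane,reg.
c:6=>grp=6  r:14=>rB=1,tig=3,lo=0
L=6*4+3=27  i=1*2+0=2

27,2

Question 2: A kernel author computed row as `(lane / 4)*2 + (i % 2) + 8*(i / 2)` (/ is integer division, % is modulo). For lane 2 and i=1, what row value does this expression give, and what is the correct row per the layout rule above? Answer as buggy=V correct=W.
`(lane / 4)*2 + (i % 2) + 8*(i / 2)`[2,1]→1
lane 2: G=0 (2/4), T=2 (2%4)
i=1: r=2*2+1+0=5, c=G=0
row: 1 vs 5

buggy=1 correct=5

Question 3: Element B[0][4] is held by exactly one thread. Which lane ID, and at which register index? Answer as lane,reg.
16,0

c:4=>grp=4  r:0=>rB=0,tig=0,lo=0
L=4*4+0=16  i=0*2+0=0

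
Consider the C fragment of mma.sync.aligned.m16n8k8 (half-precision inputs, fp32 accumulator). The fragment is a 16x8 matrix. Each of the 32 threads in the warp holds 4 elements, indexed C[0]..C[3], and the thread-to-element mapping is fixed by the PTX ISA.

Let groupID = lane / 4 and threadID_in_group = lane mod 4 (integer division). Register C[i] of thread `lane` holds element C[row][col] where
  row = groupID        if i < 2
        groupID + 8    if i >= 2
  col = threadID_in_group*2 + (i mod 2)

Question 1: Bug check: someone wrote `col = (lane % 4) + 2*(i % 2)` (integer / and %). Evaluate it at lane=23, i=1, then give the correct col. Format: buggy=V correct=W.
buggy=5 correct=7

`(lane % 4) + 2*(i % 2)`[23,1]->5
L=23->g=23>>2=5, t=23&3=3
[1]->row 5+0=5  col 3·2+1=7
col: 5 vs 7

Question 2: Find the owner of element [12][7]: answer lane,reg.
r:12=>grp=4,rB=1  c:7=>tig=3,lo=1
L=4*4+3=19  i=1*2+1=3

19,3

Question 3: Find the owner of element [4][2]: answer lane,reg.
17,0

r: 4->gid=4,r8=0  c: 2->tid=1,i&1=0
L=4*4+1=17  i=0*2+0=0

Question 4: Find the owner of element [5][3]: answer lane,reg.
21,1

r=5⇒gr=5,Rb=0  c=3⇒th=1,odd=1
L=5*4+1=21  i=0*2+1=1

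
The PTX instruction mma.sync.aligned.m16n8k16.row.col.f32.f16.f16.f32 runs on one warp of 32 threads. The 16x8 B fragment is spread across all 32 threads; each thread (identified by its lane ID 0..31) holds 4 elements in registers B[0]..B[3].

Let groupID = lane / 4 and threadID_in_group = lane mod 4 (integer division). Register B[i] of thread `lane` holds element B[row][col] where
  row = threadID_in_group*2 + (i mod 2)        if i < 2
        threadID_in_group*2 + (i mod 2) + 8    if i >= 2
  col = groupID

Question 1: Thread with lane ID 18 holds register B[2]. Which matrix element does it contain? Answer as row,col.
18: g=4,t=2
[2] (2*2+0+8,4) = (12,4)

12,4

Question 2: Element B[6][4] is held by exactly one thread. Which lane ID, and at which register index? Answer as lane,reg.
19,0

c: 4->gid=4  r: 6->r8=0,tid=3,i&1=0
L=4*4+3=19  i=0*2+0=0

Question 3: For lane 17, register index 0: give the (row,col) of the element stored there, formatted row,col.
2,4

lane 17: g=4 (17/4), t=1 (17%4)
i=0: r=1*2+0+0=2, c=g=4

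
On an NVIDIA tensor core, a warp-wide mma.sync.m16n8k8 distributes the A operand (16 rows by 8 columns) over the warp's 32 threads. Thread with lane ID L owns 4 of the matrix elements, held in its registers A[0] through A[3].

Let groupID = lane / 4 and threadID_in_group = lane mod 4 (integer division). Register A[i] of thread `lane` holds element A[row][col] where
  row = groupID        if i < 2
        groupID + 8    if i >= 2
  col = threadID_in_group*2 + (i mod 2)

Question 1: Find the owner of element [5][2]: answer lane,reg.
r=5->g=5,rb=0  c=2->t=1,b0=0
L=5*4+1=21  i=0*2+0=0

21,0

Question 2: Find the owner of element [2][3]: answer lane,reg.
9,1

r=2->g=2,rb=0  c=3->t=1,b0=1
L=2*4+1=9  i=0*2+1=1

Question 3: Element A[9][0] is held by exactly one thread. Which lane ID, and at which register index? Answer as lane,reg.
r=9⇒gr=1,Rb=1  c=0⇒th=0,odd=0
L=1*4+0=4  i=1*2+0=2

4,2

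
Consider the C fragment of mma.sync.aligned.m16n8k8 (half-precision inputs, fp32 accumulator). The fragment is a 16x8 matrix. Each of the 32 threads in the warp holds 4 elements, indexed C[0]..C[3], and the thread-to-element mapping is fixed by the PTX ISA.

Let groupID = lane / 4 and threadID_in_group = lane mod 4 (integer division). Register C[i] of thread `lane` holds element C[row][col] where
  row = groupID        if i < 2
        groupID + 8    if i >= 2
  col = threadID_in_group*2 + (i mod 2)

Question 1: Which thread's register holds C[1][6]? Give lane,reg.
r=1⇒gr=1,Rb=0  c=6⇒th=3,odd=0
L=1*4+3=7  i=0*2+0=0

7,0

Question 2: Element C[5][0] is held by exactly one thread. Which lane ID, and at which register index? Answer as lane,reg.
20,0

r=5→G=5,rhi=0  c=0→T=0,p=0
L=5*4+0=20  i=0*2+0=0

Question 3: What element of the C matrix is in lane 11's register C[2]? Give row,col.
lane 11: gid=2 (11/4), tid=3 (11%4)
i=2: r=2+8=10, c=3*2+0=6

10,6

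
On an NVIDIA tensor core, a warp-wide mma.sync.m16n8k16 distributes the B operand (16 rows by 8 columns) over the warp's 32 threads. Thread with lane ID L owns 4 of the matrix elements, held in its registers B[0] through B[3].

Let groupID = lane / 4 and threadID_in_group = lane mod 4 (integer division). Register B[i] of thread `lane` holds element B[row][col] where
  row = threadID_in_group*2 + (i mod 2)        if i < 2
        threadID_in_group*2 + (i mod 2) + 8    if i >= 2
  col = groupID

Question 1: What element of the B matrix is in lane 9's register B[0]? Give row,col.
2,2

lane 9: G=2 (9/4), T=1 (9%4)
i=0: r=1*2+0+0=2, c=G=2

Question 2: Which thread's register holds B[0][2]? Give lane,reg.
8,0

c=2⇒gr=2  r=0⇒Rb=0,th=0,odd=0
L=2*4+0=8  i=0*2+0=0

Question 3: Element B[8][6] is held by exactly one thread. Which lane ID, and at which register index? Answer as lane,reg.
c:6=>grp=6  r:8=>rB=1,tig=0,lo=0
L=6*4+0=24  i=1*2+0=2

24,2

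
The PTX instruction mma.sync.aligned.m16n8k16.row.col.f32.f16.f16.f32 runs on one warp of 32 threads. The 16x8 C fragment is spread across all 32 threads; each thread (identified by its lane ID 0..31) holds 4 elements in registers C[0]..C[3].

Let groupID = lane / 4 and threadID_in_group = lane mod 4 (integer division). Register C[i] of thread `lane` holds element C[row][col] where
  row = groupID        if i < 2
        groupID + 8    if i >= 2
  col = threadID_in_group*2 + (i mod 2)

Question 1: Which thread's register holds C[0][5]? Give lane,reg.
2,1

r=0⇒gr=0,Rb=0  c=5⇒th=2,odd=1
L=0*4+2=2  i=0*2+1=1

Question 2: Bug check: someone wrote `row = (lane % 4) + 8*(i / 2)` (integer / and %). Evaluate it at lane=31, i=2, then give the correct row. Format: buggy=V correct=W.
buggy=11 correct=15

`(lane % 4) + 8*(i / 2)`[31,2]->11
lane 31: g=7 (31/4), t=3 (31%4)
i=2: r=7+8=15, c=3*2+0=6
row: 11 vs 15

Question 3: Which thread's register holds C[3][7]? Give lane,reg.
r: 3->gid=3,r8=0  c: 7->tid=3,i&1=1
L=3*4+3=15  i=0*2+1=1

15,1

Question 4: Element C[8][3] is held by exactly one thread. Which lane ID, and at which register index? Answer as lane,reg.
1,3

r=8->g=0,rb=1  c=3->t=1,b0=1
L=0*4+1=1  i=1*2+1=3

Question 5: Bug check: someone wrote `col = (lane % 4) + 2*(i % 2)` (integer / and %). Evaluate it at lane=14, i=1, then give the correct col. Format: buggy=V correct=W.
`(lane % 4) + 2*(i % 2)`[14,1]->4
14: g=3,t=2
[1] (3+0,2*2+1) = (3,5)
col: 4 vs 5

buggy=4 correct=5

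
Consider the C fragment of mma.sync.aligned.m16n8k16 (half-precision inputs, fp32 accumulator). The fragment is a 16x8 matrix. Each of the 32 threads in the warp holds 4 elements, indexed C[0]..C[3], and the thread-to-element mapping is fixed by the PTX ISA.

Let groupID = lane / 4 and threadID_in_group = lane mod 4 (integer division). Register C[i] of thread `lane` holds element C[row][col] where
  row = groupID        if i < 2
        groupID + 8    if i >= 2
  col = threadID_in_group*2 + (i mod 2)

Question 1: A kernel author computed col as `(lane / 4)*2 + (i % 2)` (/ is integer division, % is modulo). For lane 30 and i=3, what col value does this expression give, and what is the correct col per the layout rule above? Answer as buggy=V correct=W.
buggy=15 correct=5

`(lane / 4)*2 + (i % 2)`[30,3]=>15
L=30=>grp=30>>2=7, tig=30&3=2
[3]=>row 7+8=15  col 2·2+1=5
col: 15 vs 5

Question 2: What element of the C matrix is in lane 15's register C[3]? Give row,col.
11,7

lane 15⇒15/4=3, 15 mod 4=3
i=3  r:3+8⇒11  c:2·3+1⇒7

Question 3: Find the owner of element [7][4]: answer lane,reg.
r=7->g=7,rb=0  c=4->t=2,b0=0
L=7*4+2=30  i=0*2+0=0

30,0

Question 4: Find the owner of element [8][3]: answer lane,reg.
r=8→G=0,rhi=1  c=3→T=1,p=1
L=0*4+1=1  i=1*2+1=3

1,3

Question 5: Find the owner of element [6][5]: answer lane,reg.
r=6⇒gr=6,Rb=0  c=5⇒th=2,odd=1
L=6*4+2=26  i=0*2+1=1

26,1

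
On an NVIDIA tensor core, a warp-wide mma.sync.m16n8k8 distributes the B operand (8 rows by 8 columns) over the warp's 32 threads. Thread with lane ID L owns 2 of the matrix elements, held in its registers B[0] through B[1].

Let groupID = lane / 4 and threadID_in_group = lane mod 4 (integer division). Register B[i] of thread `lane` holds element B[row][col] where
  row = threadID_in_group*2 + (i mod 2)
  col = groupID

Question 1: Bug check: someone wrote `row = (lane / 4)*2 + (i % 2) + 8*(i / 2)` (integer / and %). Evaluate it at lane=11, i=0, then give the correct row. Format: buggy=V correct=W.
buggy=4 correct=6

`(lane / 4)*2 + (i % 2) + 8*(i / 2)`[11,0]→4
11: G=2,T=3
[0] (3*2+0,2) = (6,2)
row: 4 vs 6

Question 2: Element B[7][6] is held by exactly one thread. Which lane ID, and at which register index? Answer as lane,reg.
c:6=>grp=6  r:7=>tig=3,lo=1
L=6*4+3=27  i=1=1

27,1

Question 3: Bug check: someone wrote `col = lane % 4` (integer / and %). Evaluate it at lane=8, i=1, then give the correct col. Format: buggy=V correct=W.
`lane % 4`[8,1]→0
lane 8: G=2 (8/4), T=0 (8%4)
i=1: r=0*2+1=1, c=G=2
col: 0 vs 2

buggy=0 correct=2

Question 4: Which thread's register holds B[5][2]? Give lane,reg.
10,1

c:2=>grp=2  r:5=>tig=2,lo=1
L=2*4+2=10  i=1=1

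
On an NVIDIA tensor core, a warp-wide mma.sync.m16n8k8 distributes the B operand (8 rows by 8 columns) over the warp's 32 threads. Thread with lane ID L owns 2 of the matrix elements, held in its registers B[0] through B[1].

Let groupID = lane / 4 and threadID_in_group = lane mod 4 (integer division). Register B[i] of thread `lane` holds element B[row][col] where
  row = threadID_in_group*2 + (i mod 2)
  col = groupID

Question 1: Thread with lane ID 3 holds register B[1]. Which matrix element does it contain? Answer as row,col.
3: G=0,T=3
[1] (3*2+1,0) = (7,0)

7,0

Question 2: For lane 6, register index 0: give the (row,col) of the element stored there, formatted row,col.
4,1

lane 6->6/4=1, 6 mod 4=2
i=0  r:2·2+0->4  c:1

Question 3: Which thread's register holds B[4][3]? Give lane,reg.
c=3→G=3  r=4→T=2,p=0
L=3*4+2=14  i=0=0

14,0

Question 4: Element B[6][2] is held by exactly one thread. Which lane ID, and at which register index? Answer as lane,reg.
c:2=>grp=2  r:6=>tig=3,lo=0
L=2*4+3=11  i=0=0

11,0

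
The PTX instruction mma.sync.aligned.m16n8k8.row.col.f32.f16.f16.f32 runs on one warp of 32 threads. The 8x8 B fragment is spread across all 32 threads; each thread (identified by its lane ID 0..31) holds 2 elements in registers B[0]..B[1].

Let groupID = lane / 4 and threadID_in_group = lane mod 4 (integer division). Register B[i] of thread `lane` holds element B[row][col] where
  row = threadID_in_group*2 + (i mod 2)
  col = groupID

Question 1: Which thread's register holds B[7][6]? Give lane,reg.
27,1

c=6→G=6  r=7→T=3,p=1
L=6*4+3=27  i=1=1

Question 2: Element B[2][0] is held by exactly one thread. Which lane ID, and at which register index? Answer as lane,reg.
1,0

c:0=>grp=0  r:2=>tig=1,lo=0
L=0*4+1=1  i=0=0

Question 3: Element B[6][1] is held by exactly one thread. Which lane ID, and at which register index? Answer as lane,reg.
7,0

c: 1->gid=1  r: 6->tid=3,i&1=0
L=1*4+3=7  i=0=0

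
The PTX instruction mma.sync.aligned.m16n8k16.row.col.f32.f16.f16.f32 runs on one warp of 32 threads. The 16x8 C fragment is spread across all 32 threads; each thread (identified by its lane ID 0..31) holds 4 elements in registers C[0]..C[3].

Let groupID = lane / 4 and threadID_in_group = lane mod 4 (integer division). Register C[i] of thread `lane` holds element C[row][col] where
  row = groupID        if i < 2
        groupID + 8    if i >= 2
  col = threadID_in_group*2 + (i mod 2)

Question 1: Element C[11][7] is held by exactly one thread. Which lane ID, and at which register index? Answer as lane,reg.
15,3

r=11->g=3,rb=1  c=7->t=3,b0=1
L=3*4+3=15  i=1*2+1=3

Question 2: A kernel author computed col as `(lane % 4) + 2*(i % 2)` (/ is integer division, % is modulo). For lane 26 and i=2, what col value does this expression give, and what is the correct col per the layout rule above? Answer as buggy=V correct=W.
`(lane % 4) + 2*(i % 2)`[26,2]⇒2
26: gr=6,th=2
[2] (6+8,2*2+0) = (14,4)
col: 2 vs 4

buggy=2 correct=4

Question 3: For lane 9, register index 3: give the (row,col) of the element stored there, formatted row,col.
9: gid=2,tid=1
[3] (2+8,1*2+1) = (10,3)

10,3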